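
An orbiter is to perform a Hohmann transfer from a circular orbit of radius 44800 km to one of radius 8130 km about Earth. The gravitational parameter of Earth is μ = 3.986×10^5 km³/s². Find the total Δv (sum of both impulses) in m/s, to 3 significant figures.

Δv = 3440 m/s

Transfer-ellipse semi-major axis a_t = (r₁ + r₂)/2 = (44800 + 8130)/2 = 26465 km.
Circular speed at r₁: v₁ = √(μ/r₁) = √(3.986×10^5/44800) = 2.983 km/s.
Transfer-orbit speed at r₁ (vis-viva): v_a = √[μ(2/r₁ − 1/a_t)] = 1.653 km/s.
First burn Δv₁ = |v_a − v₁| = 1.330 km/s.
Circular speed at r₂: v₂ = √(μ/r₂) = 7.002 km/s.
Transfer-orbit speed at r₂: v_p = √[μ(2/r₂ − 1/a_t)] = 9.110 km/s.
Second burn Δv₂ = |v₂ − v_p| = 2.108 km/s.
Δv = Δv₁ + Δv₂ = 1.330 + 2.108 = 3.438 km/s.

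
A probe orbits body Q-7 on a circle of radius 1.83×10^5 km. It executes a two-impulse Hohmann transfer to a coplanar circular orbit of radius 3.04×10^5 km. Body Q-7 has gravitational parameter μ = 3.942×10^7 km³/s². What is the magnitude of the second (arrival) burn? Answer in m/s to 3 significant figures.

Δv₂ = 1520 m/s

Semi-major axis of the transfer orbit: a_t = (1.830×10^5 + 3.040×10^5)/2 = 2.435×10^5 km.
On the circular orbit at r = 3.040×10^5 km, v_c = √(μ/r) = 11.387 km/s.
Vis-viva on the transfer ellipse at r = 3.040×10^5 km gives v_t = √[μ(2/r − 1/a_t)] = 9.8718 km/s.
Δv₂ = |v_t − v_c| = |9.8718 − 11.387| = 1.515 km/s.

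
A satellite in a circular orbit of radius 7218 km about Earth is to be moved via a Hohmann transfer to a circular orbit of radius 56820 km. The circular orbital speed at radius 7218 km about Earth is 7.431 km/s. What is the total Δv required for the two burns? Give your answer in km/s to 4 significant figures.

Δv = 3.859 km/s

From the circular-orbit relation v² = μ/r at r = 7218 km: μ = v²r = (7.431)² × 7218 = 3.98576×10^5 km³/s².
The Hohmann ellipse has a_t = (r₁ + r₂)/2 = 32019 km.
Circular speed at r₁: v₁ = √(μ/r₁) = √(3.98576×10^5/7218) = 7.431 km/s.
On the transfer ellipse at r₁, vis-viva equation gives v_p = √[μ(2/r₁ − 1/a_t)] = 9.899 km/s.
First burn Δv₁ = |v_p − v₁| = 2.468 km/s.
Circular speed at r₂: v₂ = √(μ/r₂) = 2.649 km/s.
Transfer-orbit speed at r₂: v_a = √[μ(2/r₂ − 1/a_t)] = 1.258 km/s.
Second burn Δv₂ = |v₂ − v_a| = 1.391 km/s.
Δv = Δv₁ + Δv₂ = 2.468 + 1.391 = 3.859 km/s.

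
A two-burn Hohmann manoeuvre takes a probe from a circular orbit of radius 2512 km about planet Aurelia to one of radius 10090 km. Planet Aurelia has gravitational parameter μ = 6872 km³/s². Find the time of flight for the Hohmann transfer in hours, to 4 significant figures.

t = 5.265 hours

The Hohmann ellipse has a_t = (r₁ + r₂)/2 = 6301 km.
Half the transfer-orbit period gives t = π√(a_t³/μ) = 18955 s.
Converting: 18955 s ÷ 3600 s/hour = 5.265 hours.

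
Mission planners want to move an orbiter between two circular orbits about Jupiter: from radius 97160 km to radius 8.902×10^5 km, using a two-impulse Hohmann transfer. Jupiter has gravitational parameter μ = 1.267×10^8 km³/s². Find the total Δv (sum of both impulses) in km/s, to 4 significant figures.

Transfer-ellipse semi-major axis a_t = (r₁ + r₂)/2 = (97160 + 8.902×10^5)/2 = 4.9368×10^5 km.
Circular speed at r₁: v₁ = √(μ/r₁) = √(1.267×10^8/97160) = 36.11 km/s.
On the transfer ellipse at r₁, v² = μ(2/r − 1/a) gives v_p = √[μ(2/r₁ − 1/a_t)] = 48.49 km/s.
First burn Δv₁ = |v_p − v₁| = 12.38 km/s.
Circular speed at r₂: v₂ = √(μ/r₂) = 11.9301 km/s.
Transfer-orbit speed at r₂: v_a = √[μ(2/r₂ − 1/a_t)] = 5.29256 km/s.
Second burn Δv₂ = |v₂ − v_a| = 6.638 km/s.
Total Δv = Δv₁ + Δv₂ = 19.02 km/s.

Δv = 19.02 km/s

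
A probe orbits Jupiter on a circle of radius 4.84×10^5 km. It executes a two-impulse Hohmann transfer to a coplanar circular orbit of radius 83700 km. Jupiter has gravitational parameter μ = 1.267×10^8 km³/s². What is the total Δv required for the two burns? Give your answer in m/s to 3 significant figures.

Δv = 19300 m/s

Semi-major axis of the transfer orbit: a_t = (4.840×10^5 + 83700)/2 = 2.8385×10^5 km.
At r₁ the circular-orbit speed is v₁ = √(μ/r₁) = 16.18 km/s.
On the transfer ellipse at r₁, vis-viva gives v_a = √[μ(2/r₁ − 1/a_t)] = 8.786 km/s.
First burn Δv₁ = |v_a − v₁| = 7.394 km/s.
Circular speed at r₂: v₂ = √(μ/r₂) = 38.907 km/s.
Transfer-orbit speed at r₂: v_p = √[μ(2/r₂ − 1/a_t)] = 50.805 km/s.
Second burn Δv₂ = |v₂ − v_p| = 11.90 km/s.
Δv = Δv₁ + Δv₂ = 7.394 + 11.90 = 19.29 km/s.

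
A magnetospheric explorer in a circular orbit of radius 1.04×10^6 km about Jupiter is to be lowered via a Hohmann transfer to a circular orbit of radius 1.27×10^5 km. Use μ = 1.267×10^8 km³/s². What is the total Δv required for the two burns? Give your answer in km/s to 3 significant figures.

Semi-major axis of the transfer orbit: a_t = (1.040×10^6 + 1.270×10^5)/2 = 5.835×10^5 km.
At r₁ the circular-orbit speed is v₁ = √(μ/r₁) = 11.0375 km/s.
On the transfer ellipse at r₁, vis-viva gives v_a = √[μ(2/r₁ − 1/a_t)] = 5.14936 km/s.
First burn Δv₁ = |v_a − v₁| = 5.888 km/s.
At r₂, v₂ = √(μ/r₂) = 31.59 km/s.
Transfer-orbit speed at r₂: v_p = √[μ(2/r₂ − 1/a_t)] = 42.17 km/s.
Second burn Δv₂ = |v₂ − v_p| = 10.58 km/s.
Total Δv = Δv₁ + Δv₂ = 16.47 km/s.

Δv = 16.5 km/s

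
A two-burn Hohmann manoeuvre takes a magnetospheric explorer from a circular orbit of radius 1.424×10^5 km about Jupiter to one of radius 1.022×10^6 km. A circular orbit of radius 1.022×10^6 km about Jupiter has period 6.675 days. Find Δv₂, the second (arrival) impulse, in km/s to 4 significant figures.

Δv₂ = 5.628 km/s

From Kepler's third law T² = 4π²r³/μ at r = 1.022×10^6 km, T = 6.675 days = 6.675 × 86400 s = 5.7672×10^5 s: μ = 4π²r³/T² = 1.26702×10^8 km³/s².
Transfer-ellipse semi-major axis a_t = (r₁ + r₂)/2 = (1.424×10^5 + 1.022×10^6)/2 = 5.822×10^5 km.
Circular speed at r = 1.022×10^6 km: v_c = √(μ/r) = 11.1344 km/s.
Transfer-orbit speed at the same r (vis-viva, a = a_t): v_t = √[μ(2/r − 1/a_t)] = 5.50661 km/s.
Δv₂ = |v_t − v_c| = |5.50661 − 11.1344| = 5.628 km/s.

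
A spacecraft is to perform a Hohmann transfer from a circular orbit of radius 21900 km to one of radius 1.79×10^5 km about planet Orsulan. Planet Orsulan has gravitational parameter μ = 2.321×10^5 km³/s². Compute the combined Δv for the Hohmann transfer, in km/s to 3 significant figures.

Δv = 1.70 km/s

The Hohmann ellipse has a_t = (r₁ + r₂)/2 = 1.0045×10^5 km.
Circular speed at r₁: v₁ = √(μ/r₁) = √(2.321×10^5/21900) = 3.2555 km/s.
Transfer-orbit speed at r₁ (v² = μ(2/r − 1/a)): v_p = √[μ(2/r₁ − 1/a_t)] = 4.3458 km/s.
First burn Δv₁ = |v_p − v₁| = 1.090 km/s.
At r₂, v₂ = √(μ/r₂) = 1.1387 km/s.
Transfer-orbit speed at r₂: v_a = √[μ(2/r₂ − 1/a_t)] = 0.53169 km/s.
Second burn Δv₂ = |v₂ − v_a| = 0.6070 km/s.
Total Δv = Δv₁ + Δv₂ = 1.697 km/s.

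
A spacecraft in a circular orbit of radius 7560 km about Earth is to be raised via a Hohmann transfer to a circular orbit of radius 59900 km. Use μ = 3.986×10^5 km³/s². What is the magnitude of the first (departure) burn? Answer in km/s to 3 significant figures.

Transfer-ellipse semi-major axis a_t = (r₁ + r₂)/2 = (7560 + 59900)/2 = 33730 km.
Circular speed at r = 7560 km: v_c = √(μ/r) = 7.261 km/s.
Transfer-orbit speed at the same r (vis-viva, a = a_t): v_t = √[μ(2/r − 1/a_t)] = 9.676 km/s.
Δv₁ = |v_t − v_c| = |9.676 − 7.261| = 2.415 km/s.

Δv₁ = 2.42 km/s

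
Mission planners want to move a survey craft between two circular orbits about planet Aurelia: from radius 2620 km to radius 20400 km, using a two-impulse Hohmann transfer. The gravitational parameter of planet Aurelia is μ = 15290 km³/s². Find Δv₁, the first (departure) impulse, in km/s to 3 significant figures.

Δv₁ = 0.800 km/s

The Hohmann ellipse has a_t = (r₁ + r₂)/2 = 11510 km.
Circular speed at r = 2620 km: v_c = √(μ/r) = 2.415756 km/s.
Transfer-orbit speed at the same r (vis-viva, a = a_t): v_t = √[μ(2/r − 1/a_t)] = 3.216107 km/s.
Δv₁ = |v_t − v_c| = |3.216107 − 2.415756| = 0.8004 km/s.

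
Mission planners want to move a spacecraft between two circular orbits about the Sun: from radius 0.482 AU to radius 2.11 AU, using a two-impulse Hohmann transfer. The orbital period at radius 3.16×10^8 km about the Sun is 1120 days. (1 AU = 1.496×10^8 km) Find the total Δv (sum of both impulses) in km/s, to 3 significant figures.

From Kepler's third law T² = 4π²r³/μ at r = 3.16×10^8 km, T = 1120 days = 1120 × 86400 s = 9.6768×10^7 s: μ = 4π²r³/T² = 1.33032×10^11 km³/s².
In km: r₁ = 0.482 × 1.496×10^8 = 7.21072×10^7 km; r₂ = 2.11 × 1.496×10^8 = 3.15656×10^8 km.
Transfer-ellipse semi-major axis a_t = (r₁ + r₂)/2 = (7.21072×10^7 + 3.15656×10^8)/2 = 1.938816×10^8 km.
Circular speed at r₁: v₁ = √(μ/r₁) = √(1.33032×10^11/7.21072×10^7) = 42.953 km/s.
Transfer-orbit speed at r₁ (vis-viva): v_p = √[μ(2/r₁ − 1/a_t)] = 54.806 km/s.
First burn Δv₁ = |v_p − v₁| = 11.85 km/s.
Circular speed at r₂: v₂ = √(μ/r₂) = 20.53 km/s.
Transfer-orbit speed at r₂: v_a = √[μ(2/r₂ − 1/a_t)] = 12.52 km/s.
Second burn Δv₂ = |v₂ − v_a| = 8.010 km/s.
Δv = Δv₁ + Δv₂ = 11.85 + 8.010 = 19.86 km/s.

Δv = 19.9 km/s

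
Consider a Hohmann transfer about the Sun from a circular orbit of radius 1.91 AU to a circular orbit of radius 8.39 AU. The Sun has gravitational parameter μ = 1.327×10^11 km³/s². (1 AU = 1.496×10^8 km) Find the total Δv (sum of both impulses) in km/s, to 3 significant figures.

In km: r₁ = 1.91 × 1.496×10^8 = 2.85736×10^8 km; r₂ = 8.39 × 1.496×10^8 = 1.255144×10^9 km.
The Hohmann ellipse has a_t = (r₁ + r₂)/2 = 7.7044×10^8 km.
Circular speed at r₁: v₁ = √(μ/r₁) = √(1.327×10^11/2.85736×10^8) = 21.550 km/s.
On the transfer ellipse at r₁, vis-viva equation gives v_p = √[μ(2/r₁ − 1/a_t)] = 27.506 km/s.
First burn Δv₁ = |v_p − v₁| = 5.956 km/s.
Circular speed at r₂: v₂ = √(μ/r₂) = 10.282 km/s.
Transfer-orbit speed at r₂: v_a = √[μ(2/r₂ − 1/a_t)] = 6.2618 km/s.
Second burn Δv₂ = |v₂ − v_a| = 4.020 km/s.
Δv = Δv₁ + Δv₂ = 5.956 + 4.020 = 9.976 km/s.

Δv = 9.98 km/s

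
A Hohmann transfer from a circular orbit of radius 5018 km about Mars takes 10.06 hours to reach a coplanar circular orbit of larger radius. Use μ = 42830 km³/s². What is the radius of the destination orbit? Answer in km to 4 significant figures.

Transfer time t = 10.06 hours = 36216 s, and t = π√(a_t³/μ).
So a_t = (μ t²/π²)^(1/3) = (42830 × (36216)² / π²)^(1/3) = 17855 km.
Since a_t = (r₁ + r₂)/2, r₂ = 2a_t − r₁ = 2×17855 − 5018 = 30692 km.

r₂ = 30690 km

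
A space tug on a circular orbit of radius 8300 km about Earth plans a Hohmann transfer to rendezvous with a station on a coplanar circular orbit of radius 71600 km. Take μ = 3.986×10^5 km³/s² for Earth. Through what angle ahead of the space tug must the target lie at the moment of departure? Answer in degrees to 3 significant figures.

The Hohmann ellipse has a_t = (r₁ + r₂)/2 = 39950 km.
The half-period of the transfer ellipse is t = π√(a_t³/μ) = 39733 s.
The target's mean motion on its circular orbit is ω₂ = √(μ/r₂³) = 3.2953×10^-5 rad/s.
Angle swept by the target during transfer: ω₂·t = 1.3093 rad = 75.02°.
Arrival is 180° from departure on the ellipse, so φ = 180° − 75.02° = 105°.

φ = 105°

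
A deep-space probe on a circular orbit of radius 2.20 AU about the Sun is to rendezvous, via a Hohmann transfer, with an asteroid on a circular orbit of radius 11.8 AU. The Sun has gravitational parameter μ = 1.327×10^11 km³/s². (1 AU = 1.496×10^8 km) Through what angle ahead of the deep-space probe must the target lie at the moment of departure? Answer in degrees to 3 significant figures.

In km: r₁ = 2.20 × 1.496×10^8 = 3.2912×10^8 km; r₂ = 11.8 × 1.496×10^8 = 1.76528×10^9 km.
Semi-major axis of the transfer orbit: a_t = (3.2912×10^8 + 1.76528×10^9)/2 = 1.0472×10^9 km.
The half-period of the transfer ellipse is t = π√(a_t³/μ) = 2.9225×10^8 s.
Target angular speed ω₂ = √(μ/r₂³) = 4.9115×10^-9 rad/s.
Angle swept by the target during transfer: ω₂·t = 1.4354 rad = 82.24°.
The deep-space probe traverses 180° on the transfer ellipse, so the target must lead by 180° − 82.24° = 97.8°.

φ = 97.8°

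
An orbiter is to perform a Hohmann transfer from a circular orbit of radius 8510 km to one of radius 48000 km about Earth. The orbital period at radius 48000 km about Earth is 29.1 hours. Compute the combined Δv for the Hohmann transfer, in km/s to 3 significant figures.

From Kepler's third law T² = 4π²r³/μ at r = 48000 km, T = 29.1 hours = 29.1 × 3600 s = 1.0476×10^5 s: μ = 4π²r³/T² = 3.97825×10^5 km³/s².
Semi-major axis of the transfer orbit: a_t = (8510 + 48000)/2 = 28255 km.
At r₁ the circular-orbit speed is v₁ = √(μ/r₁) = 6.8372 km/s.
Transfer-orbit speed at r₁ (vis-viva): v_p = √[μ(2/r₁ − 1/a_t)] = 8.9116 km/s.
First burn Δv₁ = |v_p − v₁| = 2.074 km/s.
At r₂, v₂ = √(μ/r₂) = 2.879 km/s.
Transfer-orbit speed at r₂: v_a = √[μ(2/r₂ − 1/a_t)] = 1.580 km/s.
Second burn Δv₂ = |v₂ − v_a| = 1.299 km/s.
Δv = Δv₁ + Δv₂ = 2.074 + 1.299 = 3.373 km/s.

Δv = 3.37 km/s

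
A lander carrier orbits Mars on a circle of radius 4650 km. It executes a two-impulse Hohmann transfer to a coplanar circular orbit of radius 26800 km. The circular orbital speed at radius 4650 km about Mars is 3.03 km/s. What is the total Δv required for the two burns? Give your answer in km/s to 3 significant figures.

Δv = 1.50 km/s

From the circular-orbit relation v² = μ/r at r = 4650 km: μ = v²r = (3.03)² × 4650 = 42691.2 km³/s².
The Hohmann ellipse has a_t = (r₁ + r₂)/2 = 15725 km.
At r₁ the circular-orbit speed is v₁ = √(μ/r₁) = 3.0300 km/s.
Transfer-orbit speed at r₁ (v² = μ(2/r − 1/a)): v_p = √[μ(2/r₁ − 1/a_t)] = 3.9556 km/s.
First burn Δv₁ = |v_p − v₁| = 0.9256 km/s.
Circular speed at r₂: v₂ = √(μ/r₂) = 1.2621 km/s.
Transfer-orbit speed at r₂: v_a = √[μ(2/r₂ − 1/a_t)] = 0.68633 km/s.
Second burn Δv₂ = |v₂ − v_a| = 0.5758 km/s.
Total Δv = Δv₁ + Δv₂ = 1.501 km/s.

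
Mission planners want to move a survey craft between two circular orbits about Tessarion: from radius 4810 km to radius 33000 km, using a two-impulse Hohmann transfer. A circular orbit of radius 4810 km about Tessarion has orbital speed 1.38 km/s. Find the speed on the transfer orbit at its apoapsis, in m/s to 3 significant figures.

From the circular-orbit relation v² = μ/r at r = 4810 km: μ = v²r = (1.38)² × 4810 = 9160.16 km³/s².
Semi-major axis of the transfer orbit: a_t = (4810 + 33000)/2 = 18905 km.
At apoapsis, r = 33000 km.
Applying v² = μ(2/r − 1/a_t): v = 0.2658 km/s.

v = 266 m/s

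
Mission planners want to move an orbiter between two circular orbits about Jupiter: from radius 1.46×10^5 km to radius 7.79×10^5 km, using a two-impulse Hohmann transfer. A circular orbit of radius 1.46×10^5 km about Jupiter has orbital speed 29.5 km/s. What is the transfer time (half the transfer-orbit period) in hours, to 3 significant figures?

From the circular-orbit relation v² = μ/r at r = 1.46×10^5 km: μ = v²r = (29.5)² × 1.46×10^5 = 1.27056×10^8 km³/s².
Transfer-ellipse semi-major axis a_t = (r₁ + r₂)/2 = (1.460×10^5 + 7.790×10^5)/2 = 4.625×10^5 km.
Half the transfer-orbit period gives t = π√(a_t³/μ) = 87664 s.
Converting: 87664 s ÷ 3600 s/hour = 24.4 hours.

t = 24.4 hours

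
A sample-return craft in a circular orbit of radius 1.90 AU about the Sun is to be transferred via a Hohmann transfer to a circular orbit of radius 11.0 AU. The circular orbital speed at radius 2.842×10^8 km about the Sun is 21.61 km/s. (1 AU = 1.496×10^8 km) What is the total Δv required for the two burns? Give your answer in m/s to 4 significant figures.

Δv = 10720 m/s

From the circular-orbit relation v² = μ/r at r = 2.842×10^8 km: μ = v²r = (21.61)² × 2.842×10^8 = 1.32719×10^11 km³/s².
In km: r₁ = 1.90 × 1.496×10^8 = 2.8424×10^8 km; r₂ = 11.0 × 1.496×10^8 = 1.6456×10^9 km.
Semi-major axis of the transfer orbit: a_t = (2.8424×10^8 + 1.6456×10^9)/2 = 9.6492×10^8 km.
At r₁ the circular-orbit speed is v₁ = √(μ/r₁) = 21.61 km/s.
On the transfer ellipse at r₁, v² = μ(2/r − 1/a) gives v_p = √[μ(2/r₁ − 1/a_t)] = 28.22 km/s.
First burn Δv₁ = |v_p − v₁| = 6.610 km/s.
At r₂, v₂ = √(μ/r₂) = 8.9806 km/s.
Transfer-orbit speed at r₂: v_a = √[μ(2/r₂ − 1/a_t)] = 4.8742 km/s.
Second burn Δv₂ = |v₂ − v_a| = 4.106 km/s.
Total Δv = Δv₁ + Δv₂ = 10.72 km/s.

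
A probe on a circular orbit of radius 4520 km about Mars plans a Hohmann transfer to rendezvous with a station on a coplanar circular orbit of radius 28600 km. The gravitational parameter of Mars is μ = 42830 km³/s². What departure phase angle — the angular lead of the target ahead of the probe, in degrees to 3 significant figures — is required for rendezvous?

Transfer-ellipse semi-major axis a_t = (r₁ + r₂)/2 = (4520 + 28600)/2 = 16560 km.
The half-period of the transfer ellipse is t = π√(a_t³/μ) = 32349.4 s.
The target's mean motion on its circular orbit is ω₂ = √(μ/r₂³) = 4.27883×10^-5 rad/s.
Angle swept by the target during transfer: ω₂·t = 1.3842 rad = 79.31°.
The probe traverses 180° on the transfer ellipse, so the target must lead by 180° − 79.31° = 101°.

φ = 101°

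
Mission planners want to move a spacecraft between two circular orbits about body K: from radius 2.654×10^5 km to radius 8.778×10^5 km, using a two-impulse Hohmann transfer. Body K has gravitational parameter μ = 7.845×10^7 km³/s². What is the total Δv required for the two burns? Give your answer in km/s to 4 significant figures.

Transfer-ellipse semi-major axis a_t = (r₁ + r₂)/2 = (2.654×10^5 + 8.778×10^5)/2 = 5.716×10^5 km.
Circular speed at r₁: v₁ = √(μ/r₁) = √(7.845×10^7/2.654×10^5) = 17.193 km/s.
Transfer-orbit speed at r₁ (vis-viva equation): v_p = √[μ(2/r₁ − 1/a_t)] = 21.306 km/s.
First burn Δv₁ = |v_p − v₁| = 4.113 km/s.
At r₂, v₂ = √(μ/r₂) = 9.454 km/s.
Transfer-orbit speed at r₂: v_a = √[μ(2/r₂ − 1/a_t)] = 6.442 km/s.
Second burn Δv₂ = |v₂ − v_a| = 3.012 km/s.
Δv = Δv₁ + Δv₂ = 4.113 + 3.012 = 7.125 km/s.

Δv = 7.125 km/s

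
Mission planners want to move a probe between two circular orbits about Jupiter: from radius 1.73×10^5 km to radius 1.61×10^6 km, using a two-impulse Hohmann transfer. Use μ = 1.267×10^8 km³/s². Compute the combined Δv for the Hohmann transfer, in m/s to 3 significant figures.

Δv = 14300 m/s

The Hohmann ellipse has a_t = (r₁ + r₂)/2 = 8.915×10^5 km.
Circular speed at r₁: v₁ = √(μ/r₁) = √(1.267×10^8/1.730×10^5) = 27.062 km/s.
On the transfer ellipse at r₁, vis-viva equation gives v_p = √[μ(2/r₁ − 1/a_t)] = 36.368 km/s.
First burn Δv₁ = |v_p − v₁| = 9.306 km/s.
At r₂, v₂ = √(μ/r₂) = 8.871 km/s.
Transfer-orbit speed at r₂: v_a = √[μ(2/r₂ − 1/a_t)] = 3.908 km/s.
Second burn Δv₂ = |v₂ − v_a| = 4.963 km/s.
Total Δv = Δv₁ + Δv₂ = 14.27 km/s.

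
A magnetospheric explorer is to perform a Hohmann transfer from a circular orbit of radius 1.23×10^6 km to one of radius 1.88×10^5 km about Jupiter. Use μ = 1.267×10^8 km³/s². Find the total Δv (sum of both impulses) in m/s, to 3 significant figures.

Semi-major axis of the transfer orbit: a_t = (1.230×10^6 + 1.880×10^5)/2 = 7.090×10^5 km.
At r₁ the circular-orbit speed is v₁ = √(μ/r₁) = 10.149 km/s.
On the transfer ellipse at r₁, v² = μ(2/r − 1/a) gives v_a = √[μ(2/r₁ − 1/a_t)] = 5.2263 km/s.
First burn Δv₁ = |v_a − v₁| = 4.923 km/s.
Circular speed at r₂: v₂ = √(μ/r₂) = 25.960 km/s.
Transfer-orbit speed at r₂: v_p = √[μ(2/r₂ − 1/a_t)] = 34.193 km/s.
Second burn Δv₂ = |v₂ − v_p| = 8.233 km/s.
Total Δv = Δv₁ + Δv₂ = 13.16 km/s.

Δv = 13200 m/s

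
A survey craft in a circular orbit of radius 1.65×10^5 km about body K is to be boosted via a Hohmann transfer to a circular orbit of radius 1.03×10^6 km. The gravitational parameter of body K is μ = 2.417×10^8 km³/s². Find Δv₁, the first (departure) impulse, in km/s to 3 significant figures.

Semi-major axis of the transfer orbit: a_t = (1.650×10^5 + 1.030×10^6)/2 = 5.975×10^5 km.
Circular speed at r = 1.650×10^5 km: v_c = √(μ/r) = 38.27 km/s.
Vis-viva on the transfer ellipse at r = 1.650×10^5 km gives v_t = √[μ(2/r − 1/a_t)] = 50.25 km/s.
Δv₁ = |v_t − v_c| = |50.25 − 38.27| = 11.98 km/s.

Δv₁ = 12.0 km/s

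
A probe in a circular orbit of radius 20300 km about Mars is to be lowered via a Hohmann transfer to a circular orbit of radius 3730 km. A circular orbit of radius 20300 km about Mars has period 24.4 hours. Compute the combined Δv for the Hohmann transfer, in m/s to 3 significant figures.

From Kepler's third law T² = 4π²r³/μ at r = 20300 km, T = 24.4 hours = 24.4 × 3600 s = 87840 s: μ = 4π²r³/T² = 42801.9 km³/s².
Semi-major axis of the transfer orbit: a_t = (20300 + 3730)/2 = 12015 km.
Circular speed at r₁: v₁ = √(μ/r₁) = √(42801.9/20300) = 1.45206 km/s.
On the transfer ellipse at r₁, vis-viva equation gives v_a = √[μ(2/r₁ − 1/a_t)] = 0.809051 km/s.
First burn Δv₁ = |v_a − v₁| = 0.6430 km/s.
Circular speed at r₂: v₂ = √(μ/r₂) = 3.387 km/s.
Transfer-orbit speed at r₂: v_p = √[μ(2/r₂ − 1/a_t)] = 4.403 km/s.
Second burn Δv₂ = |v₂ − v_p| = 1.016 km/s.
Total Δv = Δv₁ + Δv₂ = 1.659 km/s.

Δv = 1660 m/s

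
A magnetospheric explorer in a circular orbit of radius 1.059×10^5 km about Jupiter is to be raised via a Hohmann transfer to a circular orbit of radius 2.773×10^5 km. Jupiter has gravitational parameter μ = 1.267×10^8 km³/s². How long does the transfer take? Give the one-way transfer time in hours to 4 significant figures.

t = 6.502 hours

The Hohmann ellipse has a_t = (r₁ + r₂)/2 = 1.916×10^5 km.
Transfer time t = π√(a_t³/μ) = π√((1.916×10^5)³ / 1.267×10^8) = 23407 s.
Converting: 23407 s ÷ 3600 s/hour = 6.502 hours.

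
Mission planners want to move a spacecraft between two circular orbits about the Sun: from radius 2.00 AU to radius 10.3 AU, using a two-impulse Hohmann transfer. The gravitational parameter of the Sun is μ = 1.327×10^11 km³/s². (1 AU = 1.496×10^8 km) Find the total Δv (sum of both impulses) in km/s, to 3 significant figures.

In km: r₁ = 2.00 × 1.496×10^8 = 2.992×10^8 km; r₂ = 10.3 × 1.496×10^8 = 1.54088×10^9 km.
Transfer-ellipse semi-major axis a_t = (r₁ + r₂)/2 = (2.992×10^8 + 1.54088×10^9)/2 = 9.2004×10^8 km.
Circular speed at r₁: v₁ = √(μ/r₁) = √(1.327×10^11/2.992×10^8) = 21.05982 km/s.
Transfer-orbit speed at r₁ (v² = μ(2/r − 1/a)): v_p = √[μ(2/r₁ − 1/a_t)] = 27.25434 km/s.
First burn Δv₁ = |v_p − v₁| = 6.195 km/s.
Circular speed at r₂: v₂ = √(μ/r₂) = 9.280 km/s.
Transfer-orbit speed at r₂: v_a = √[μ(2/r₂ − 1/a_t)] = 5.292 km/s.
Second burn Δv₂ = |v₂ − v_a| = 3.988 km/s.
Δv = Δv₁ + Δv₂ = 6.195 + 3.988 = 10.18 km/s.

Δv = 10.2 km/s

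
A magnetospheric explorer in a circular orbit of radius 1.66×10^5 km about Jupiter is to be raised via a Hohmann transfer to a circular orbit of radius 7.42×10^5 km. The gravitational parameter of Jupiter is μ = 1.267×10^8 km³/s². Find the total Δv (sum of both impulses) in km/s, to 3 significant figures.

Δv = 12.9 km/s

Semi-major axis of the transfer orbit: a_t = (1.660×10^5 + 7.420×10^5)/2 = 4.540×10^5 km.
Circular speed at r₁: v₁ = √(μ/r₁) = √(1.267×10^8/1.660×10^5) = 27.627 km/s.
On the transfer ellipse at r₁, v² = μ(2/r − 1/a) gives v_p = √[μ(2/r₁ − 1/a_t)] = 35.319 km/s.
First burn Δv₁ = |v_p − v₁| = 7.692 km/s.
At r₂, v₂ = √(μ/r₂) = 13.0673 km/s.
Transfer-orbit speed at r₂: v_a = √[μ(2/r₂ − 1/a_t)] = 7.90155 km/s.
Second burn Δv₂ = |v₂ − v_a| = 5.166 km/s.
Total Δv = Δv₁ + Δv₂ = 12.86 km/s.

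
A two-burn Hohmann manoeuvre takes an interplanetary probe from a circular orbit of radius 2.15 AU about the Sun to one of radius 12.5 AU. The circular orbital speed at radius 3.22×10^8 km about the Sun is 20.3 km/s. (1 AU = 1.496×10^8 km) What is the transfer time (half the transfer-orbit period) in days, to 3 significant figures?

From the circular-orbit relation v² = μ/r at r = 3.22×10^8 km: μ = v²r = (20.3)² × 3.22×10^8 = 1.32693×10^11 km³/s².
In km: r₁ = 2.15 × 1.496×10^8 = 3.2164×10^8 km; r₂ = 12.5 × 1.496×10^8 = 1.870×10^9 km.
The Hohmann ellipse has a_t = (r₁ + r₂)/2 = 1.09582×10^9 km.
Transfer time t = π√(a_t³/μ) = π√((1.09582×10^9)³ / 1.32693×10^11) = 3.128×10^8 s.
Converting: 3.128×10^8 s ÷ 86400 s/day = 3620 days.

t = 3620 days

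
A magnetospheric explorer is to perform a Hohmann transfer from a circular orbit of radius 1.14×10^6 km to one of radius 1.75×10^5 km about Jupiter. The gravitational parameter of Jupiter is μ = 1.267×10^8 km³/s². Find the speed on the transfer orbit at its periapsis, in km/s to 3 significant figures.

v = 35.4 km/s

Transfer-ellipse semi-major axis a_t = (r₁ + r₂)/2 = (1.140×10^6 + 1.750×10^5)/2 = 6.575×10^5 km.
The periapsis of the transfer ellipse is at r = 1.750×10^5 km.
From the vis-viva equation, v = √[μ(2/r − 1/a_t)] = 35.43 km/s.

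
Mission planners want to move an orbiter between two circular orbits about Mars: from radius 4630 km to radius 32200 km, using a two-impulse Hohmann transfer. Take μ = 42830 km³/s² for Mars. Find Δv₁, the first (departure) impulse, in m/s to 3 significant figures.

Δv₁ = 980 m/s

Semi-major axis of the transfer orbit: a_t = (4630 + 32200)/2 = 18415 km.
On the circular orbit at r = 4630 km, v_c = √(μ/r) = 3.04147 km/s.
Transfer-orbit speed at the same r (vis-viva, a = a_t): v_t = √[μ(2/r − 1/a_t)] = 4.02185 km/s.
Δv₁ = |v_t − v_c| = |4.02185 − 3.04147| = 0.9804 km/s.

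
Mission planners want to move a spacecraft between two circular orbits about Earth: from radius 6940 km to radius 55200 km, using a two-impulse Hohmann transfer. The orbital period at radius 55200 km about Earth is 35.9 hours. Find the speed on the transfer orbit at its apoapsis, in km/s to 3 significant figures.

v = 1.27 km/s

From Kepler's third law T² = 4π²r³/μ at r = 55200 km, T = 35.9 hours = 35.9 × 3600 s = 1.2924×10^5 s: μ = 4π²r³/T² = 3.97542×10^5 km³/s².
The Hohmann ellipse has a_t = (r₁ + r₂)/2 = 31070 km.
The apoapsis of the transfer ellipse is at r = 55200 km.
Vis-viva: v = √[μ(2/r − 1/a_t)] = √[3.97542×10^5 × (2/55200 − 1/31070)] = 1.268 km/s.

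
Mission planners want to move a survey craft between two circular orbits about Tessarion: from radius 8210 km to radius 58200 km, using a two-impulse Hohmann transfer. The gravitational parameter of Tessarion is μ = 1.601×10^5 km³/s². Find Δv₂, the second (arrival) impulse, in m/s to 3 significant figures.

Semi-major axis of the transfer orbit: a_t = (8210 + 58200)/2 = 33205 km.
On the circular orbit at r = 58200 km, v_c = √(μ/r) = 1.6586 km/s.
Transfer-orbit speed at the same r (vis-viva, a = a_t): v_t = √[μ(2/r − 1/a_t)] = 0.82472 km/s.
Δv₂ = |v_t − v_c| = |0.82472 − 1.6586| = 0.8339 km/s.

Δv₂ = 834 m/s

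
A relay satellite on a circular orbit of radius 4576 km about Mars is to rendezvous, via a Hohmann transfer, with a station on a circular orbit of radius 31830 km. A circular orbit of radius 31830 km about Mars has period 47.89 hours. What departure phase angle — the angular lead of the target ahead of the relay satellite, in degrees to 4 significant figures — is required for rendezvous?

φ = 102.2°

From Kepler's third law T² = 4π²r³/μ at r = 31830 km, T = 47.89 hours = 47.89 × 3600 s = 1.72404×10^5 s: μ = 4π²r³/T² = 42832.7 km³/s².
The Hohmann ellipse has a_t = (r₁ + r₂)/2 = 18203 km.
The half-period of the transfer ellipse is t = π√(a_t³/μ) = 37280.08 s.
Target angular speed ω₂ = √(μ/r₂³) = 3.644454×10^-5 rad/s.
Angle swept by the target during transfer: ω₂·t = 1.35866 rad = 77.845°.
Arrival is 180° from departure on the ellipse, so φ = 180° − 77.845° = 102.2°.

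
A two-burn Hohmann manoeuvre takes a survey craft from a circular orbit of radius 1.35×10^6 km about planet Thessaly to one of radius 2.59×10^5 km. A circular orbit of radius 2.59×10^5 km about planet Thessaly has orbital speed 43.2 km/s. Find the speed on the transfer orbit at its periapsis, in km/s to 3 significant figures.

From the circular-orbit relation v² = μ/r at r = 2.59×10^5 km: μ = v²r = (43.2)² × 2.59×10^5 = 4.83356×10^8 km³/s².
Transfer-ellipse semi-major axis a_t = (r₁ + r₂)/2 = (1.350×10^6 + 2.590×10^5)/2 = 8.045×10^5 km.
The periapsis of the transfer ellipse is at r = 2.590×10^5 km.
Applying v² = μ(2/r − 1/a_t): v = 55.96 km/s.

v = 56.0 km/s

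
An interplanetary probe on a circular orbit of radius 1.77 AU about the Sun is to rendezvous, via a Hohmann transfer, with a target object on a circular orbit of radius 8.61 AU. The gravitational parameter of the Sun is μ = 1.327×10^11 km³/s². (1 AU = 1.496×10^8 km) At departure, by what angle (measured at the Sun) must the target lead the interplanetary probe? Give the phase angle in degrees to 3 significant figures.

In km: r₁ = 1.77 × 1.496×10^8 = 2.64792×10^8 km; r₂ = 8.61 × 1.496×10^8 = 1.288056×10^9 km.
Semi-major axis of the transfer orbit: a_t = (2.64792×10^8 + 1.288056×10^9)/2 = 7.76424×10^8 km.
The half-period of the transfer ellipse is t = π√(a_t³/μ) = 1.8658×10^8 s.
The target's mean motion on its circular orbit is ω₂ = √(μ/r₂³) = 7.8801×10^-9 rad/s.
Angle swept by the target during transfer: ω₂·t = 1.4703 rad = 84.24°.
Arrival is 180° from departure on the ellipse, so φ = 180° − 84.24° = 95.8°.

φ = 95.8°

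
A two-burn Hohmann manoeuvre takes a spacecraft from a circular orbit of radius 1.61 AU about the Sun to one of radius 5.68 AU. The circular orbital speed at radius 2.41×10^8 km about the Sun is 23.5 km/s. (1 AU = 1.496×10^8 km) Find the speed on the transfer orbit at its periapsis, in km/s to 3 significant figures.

v = 29.3 km/s

From the circular-orbit relation v² = μ/r at r = 2.41×10^8 km: μ = v²r = (23.5)² × 2.41×10^8 = 1.33092×10^11 km³/s².
In km: r₁ = 1.61 × 1.496×10^8 = 2.40856×10^8 km; r₂ = 5.68 × 1.496×10^8 = 8.49728×10^8 km.
The Hohmann ellipse has a_t = (r₁ + r₂)/2 = 5.45292×10^8 km.
At periapsis, r = 2.40856×10^8 km.
Vis-viva: v = √[μ(2/r − 1/a_t)] = √[1.33092×10^11 × (2/2.40856×10^8 − 1/5.45292×10^8)] = 29.34 km/s.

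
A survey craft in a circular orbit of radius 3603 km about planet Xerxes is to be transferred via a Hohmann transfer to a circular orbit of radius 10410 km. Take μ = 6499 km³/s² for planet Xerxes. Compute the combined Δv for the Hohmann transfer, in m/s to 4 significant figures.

The Hohmann ellipse has a_t = (r₁ + r₂)/2 = 7006.5 km.
At r₁ the circular-orbit speed is v₁ = √(μ/r₁) = 1.343 km/s.
On the transfer ellipse at r₁, v² = μ(2/r − 1/a) gives v_p = √[μ(2/r₁ − 1/a_t)] = 1.637 km/s.
First burn Δv₁ = |v_p − v₁| = 0.2940 km/s.
Circular speed at r₂: v₂ = √(μ/r₂) = 0.7901 km/s.
Transfer-orbit speed at r₂: v_a = √[μ(2/r₂ − 1/a_t)] = 0.5666 km/s.
Second burn Δv₂ = |v₂ − v_a| = 0.2235 km/s.
Total Δv = Δv₁ + Δv₂ = 0.5175 km/s.

Δv = 517.5 m/s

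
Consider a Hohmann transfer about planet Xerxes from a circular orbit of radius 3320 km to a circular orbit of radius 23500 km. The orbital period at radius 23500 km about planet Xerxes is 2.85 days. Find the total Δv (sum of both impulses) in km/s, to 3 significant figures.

Δv = 0.818 km/s

From Kepler's third law T² = 4π²r³/μ at r = 23500 km, T = 2.85 days = 2.85 × 86400 s = 2.4624×10^5 s: μ = 4π²r³/T² = 8449.79 km³/s².
Semi-major axis of the transfer orbit: a_t = (3320 + 23500)/2 = 13410 km.
At r₁ the circular-orbit speed is v₁ = √(μ/r₁) = 1.59534 km/s.
On the transfer ellipse at r₁, v² = μ(2/r − 1/a) gives v_p = √[μ(2/r₁ − 1/a_t)] = 2.11190 km/s.
First burn Δv₁ = |v_p − v₁| = 0.51656 km/s.
Circular speed at r₂: v₂ = √(μ/r₂) = 0.59964 km/s.
Transfer-orbit speed at r₂: v_a = √[μ(2/r₂ − 1/a_t)] = 0.29836 km/s.
Second burn Δv₂ = |v₂ − v_a| = 0.30128 km/s.
Δv = Δv₁ + Δv₂ = 0.51656 + 0.30128 = 0.8178 km/s.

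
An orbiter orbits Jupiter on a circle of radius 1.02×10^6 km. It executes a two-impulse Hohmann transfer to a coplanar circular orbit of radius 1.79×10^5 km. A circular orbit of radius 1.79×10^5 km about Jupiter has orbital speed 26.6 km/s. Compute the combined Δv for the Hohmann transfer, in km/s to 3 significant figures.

Δv = 13.2 km/s

From the circular-orbit relation v² = μ/r at r = 1.79×10^5 km: μ = v²r = (26.6)² × 1.79×10^5 = 1.26653×10^8 km³/s².
Transfer-ellipse semi-major axis a_t = (r₁ + r₂)/2 = (1.020×10^6 + 1.790×10^5)/2 = 5.995×10^5 km.
At r₁ the circular-orbit speed is v₁ = √(μ/r₁) = 11.143 km/s.
Transfer-orbit speed at r₁ (vis-viva equation): v_a = √[μ(2/r₁ − 1/a_t)] = 6.0889 km/s.
First burn Δv₁ = |v_a − v₁| = 5.054 km/s.
Circular speed at r₂: v₂ = √(μ/r₂) = 26.600 km/s.
Transfer-orbit speed at r₂: v_p = √[μ(2/r₂ − 1/a_t)] = 34.697 km/s.
Second burn Δv₂ = |v₂ − v_p| = 8.097 km/s.
Δv = Δv₁ + Δv₂ = 5.054 + 8.097 = 13.15 km/s.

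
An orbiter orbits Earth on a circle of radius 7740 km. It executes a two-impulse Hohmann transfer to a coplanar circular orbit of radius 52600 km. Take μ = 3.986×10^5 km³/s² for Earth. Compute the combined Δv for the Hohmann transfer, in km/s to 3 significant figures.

Transfer-ellipse semi-major axis a_t = (r₁ + r₂)/2 = (7740 + 52600)/2 = 30170 km.
Circular speed at r₁: v₁ = √(μ/r₁) = √(3.986×10^5/7740) = 7.17626 km/s.
On the transfer ellipse at r₁, vis-viva equation gives v_p = √[μ(2/r₁ − 1/a_t)] = 9.47553 km/s.
First burn Δv₁ = |v_p − v₁| = 2.2993 km/s.
At r₂, v₂ = √(μ/r₂) = 2.7528 km/s.
Transfer-orbit speed at r₂: v_a = √[μ(2/r₂ − 1/a_t)] = 1.3943 km/s.
Second burn Δv₂ = |v₂ − v_a| = 1.3585 km/s.
Total Δv = Δv₁ + Δv₂ = 3.658 km/s.

Δv = 3.66 km/s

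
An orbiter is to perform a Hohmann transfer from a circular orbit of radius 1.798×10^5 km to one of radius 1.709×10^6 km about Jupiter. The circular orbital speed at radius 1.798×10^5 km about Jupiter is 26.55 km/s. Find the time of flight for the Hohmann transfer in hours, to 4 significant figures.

From the circular-orbit relation v² = μ/r at r = 1.798×10^5 km: μ = v²r = (26.55)² × 1.798×10^5 = 1.26741×10^8 km³/s².
Semi-major axis of the transfer orbit: a_t = (1.798×10^5 + 1.709×10^6)/2 = 9.444×10^5 km.
Half the transfer-orbit period gives t = π√(a_t³/μ) = 2.561×10^5 s.
Converting: 2.561×10^5 s ÷ 3600 s/hour = 71.14 hours.

t = 71.14 hours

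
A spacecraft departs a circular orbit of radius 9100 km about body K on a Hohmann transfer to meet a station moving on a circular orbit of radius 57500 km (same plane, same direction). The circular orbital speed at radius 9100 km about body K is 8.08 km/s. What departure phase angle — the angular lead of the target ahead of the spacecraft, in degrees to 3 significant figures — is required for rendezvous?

φ = 101°

From the circular-orbit relation v² = μ/r at r = 9100 km: μ = v²r = (8.08)² × 9100 = 5.94106×10^5 km³/s².
The Hohmann ellipse has a_t = (r₁ + r₂)/2 = 33300 km.
The half-period of the transfer ellipse is t = π√(a_t³/μ) = 24770 s.
The target's mean motion on its circular orbit is ω₂ = √(μ/r₂³) = 5.590×10^-5 rad/s.
Angle swept by the target during transfer: ω₂·t = 1.3846 rad = 79.33°.
The spacecraft traverses 180° on the transfer ellipse, so the target must lead by 180° − 79.33° = 101°.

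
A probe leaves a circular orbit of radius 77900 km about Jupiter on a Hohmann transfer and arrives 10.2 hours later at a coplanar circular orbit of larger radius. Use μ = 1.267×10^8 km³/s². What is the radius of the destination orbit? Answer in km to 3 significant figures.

Transfer time t = 10.2 hours = 36720 s, and t = π√(a_t³/μ).
So a_t = (μ t²/π²)^(1/3) = (1.267×10^8 × (36720)² / π²)^(1/3) = 2.5868×10^5 km.
Since a_t = (r₁ + r₂)/2, r₂ = 2a_t − r₁ = 2×2.5868×10^5 − 77900 = 4.3946×10^5 km.

r₂ = 4.39×10^5 km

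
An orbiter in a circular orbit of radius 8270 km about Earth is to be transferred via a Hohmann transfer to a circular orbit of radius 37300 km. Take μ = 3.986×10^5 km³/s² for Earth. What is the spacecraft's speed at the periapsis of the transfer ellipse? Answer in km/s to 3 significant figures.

Semi-major axis of the transfer orbit: a_t = (8270 + 37300)/2 = 22785 km.
At periapsis, r = 8270 km.
Applying v² = μ(2/r − 1/a_t): v = 8.883 km/s.

v = 8.88 km/s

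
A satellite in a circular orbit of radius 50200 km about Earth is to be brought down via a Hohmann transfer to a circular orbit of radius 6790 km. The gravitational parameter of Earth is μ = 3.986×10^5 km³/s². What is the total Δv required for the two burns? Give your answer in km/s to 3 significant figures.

Δv = 3.95 km/s

Semi-major axis of the transfer orbit: a_t = (50200 + 6790)/2 = 28495 km.
Circular speed at r₁: v₁ = √(μ/r₁) = √(3.986×10^5/50200) = 2.818 km/s.
On the transfer ellipse at r₁, vis-viva equation gives v_a = √[μ(2/r₁ − 1/a_t)] = 1.376 km/s.
First burn Δv₁ = |v_a − v₁| = 1.442 km/s.
Circular speed at r₂: v₂ = √(μ/r₂) = 7.662 km/s.
Transfer-orbit speed at r₂: v_p = √[μ(2/r₂ − 1/a_t)] = 10.17 km/s.
Second burn Δv₂ = |v₂ − v_p| = 2.508 km/s.
Δv = Δv₁ + Δv₂ = 1.442 + 2.508 = 3.950 km/s.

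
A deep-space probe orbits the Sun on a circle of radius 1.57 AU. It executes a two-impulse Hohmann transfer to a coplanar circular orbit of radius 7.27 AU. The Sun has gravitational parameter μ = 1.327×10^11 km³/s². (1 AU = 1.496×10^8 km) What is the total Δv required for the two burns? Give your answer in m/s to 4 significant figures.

In km: r₁ = 1.57 × 1.496×10^8 = 2.34872×10^8 km; r₂ = 7.27 × 1.496×10^8 = 1.087592×10^9 km.
Semi-major axis of the transfer orbit: a_t = (2.34872×10^8 + 1.087592×10^9)/2 = 6.61232×10^8 km.
Circular speed at r₁: v₁ = √(μ/r₁) = √(1.327×10^11/2.34872×10^8) = 23.769 km/s.
Transfer-orbit speed at r₁ (v² = μ(2/r − 1/a)): v_p = √[μ(2/r₁ − 1/a_t)] = 30.484 km/s.
First burn Δv₁ = |v_p − v₁| = 6.715 km/s.
At r₂, v₂ = √(μ/r₂) = 11.046 km/s.
Transfer-orbit speed at r₂: v_a = √[μ(2/r₂ − 1/a_t)] = 6.5833 km/s.
Second burn Δv₂ = |v₂ − v_a| = 4.463 km/s.
Δv = Δv₁ + Δv₂ = 6.715 + 4.463 = 11.18 km/s.

Δv = 11180 m/s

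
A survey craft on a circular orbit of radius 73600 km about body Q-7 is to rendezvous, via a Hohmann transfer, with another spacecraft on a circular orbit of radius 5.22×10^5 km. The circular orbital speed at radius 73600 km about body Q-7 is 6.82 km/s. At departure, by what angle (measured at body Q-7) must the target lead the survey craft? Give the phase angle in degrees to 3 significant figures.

φ = 102°

From the circular-orbit relation v² = μ/r at r = 73600 km: μ = v²r = (6.82)² × 73600 = 3.42331×10^6 km³/s².
Semi-major axis of the transfer orbit: a_t = (73600 + 5.220×10^5)/2 = 2.978×10^5 km.
Transfer time t = π√(a_t³/μ) = 2.7594×10^5 s.
Target angular speed ω₂ = √(μ/r₂³) = 4.9059×10^-6 rad/s.
Angle swept by the target during transfer: ω₂·t = 1.3537 rad = 77.56°.
Arrival is 180° from departure on the ellipse, so φ = 180° − 77.56° = 102°.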